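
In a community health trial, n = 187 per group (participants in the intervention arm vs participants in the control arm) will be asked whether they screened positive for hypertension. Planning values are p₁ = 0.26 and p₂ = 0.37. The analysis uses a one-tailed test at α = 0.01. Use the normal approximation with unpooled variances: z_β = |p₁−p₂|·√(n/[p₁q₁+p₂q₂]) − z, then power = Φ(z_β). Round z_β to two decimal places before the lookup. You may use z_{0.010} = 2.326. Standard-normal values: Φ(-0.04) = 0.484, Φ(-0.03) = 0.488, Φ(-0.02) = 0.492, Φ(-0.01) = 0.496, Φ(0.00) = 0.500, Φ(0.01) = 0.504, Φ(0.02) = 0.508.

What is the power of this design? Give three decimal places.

Power ≈ 0.492

z_β = |p₁−p₂|·√(n/[p₁q₁+p₂q₂]) − z_α
    = 0.11 · √(187/0.4255) − 2.326
    = 0.11 · 20.9638 − 2.326
    = 2.3060 − 2.326 = -0.0200 → -0.02
Power = Φ(-0.02) = 0.492.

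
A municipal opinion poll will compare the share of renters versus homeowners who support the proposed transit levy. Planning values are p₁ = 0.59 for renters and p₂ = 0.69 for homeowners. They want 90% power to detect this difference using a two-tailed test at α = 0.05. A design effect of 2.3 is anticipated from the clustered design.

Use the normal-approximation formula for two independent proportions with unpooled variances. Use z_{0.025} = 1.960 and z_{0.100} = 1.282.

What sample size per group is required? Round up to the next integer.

n = (z_{α/2} + z_β)² · [p₁(1−p₁) + p₂(1−p₂)] / (p₁ − p₂)²
  = (1.960 + 1.282)² · (0.59·0.41 + 0.69·0.31) / (-0.10)²
  = (3.242)² · (0.2419 + 0.2139) / 0.0100
  = 10.5106 · 0.4558 / 0.0100
  = 479.07
Design effect: 2.3 × 479.07 = 1101.86.
Round up → n = 1102 per group.

n = 1102 per group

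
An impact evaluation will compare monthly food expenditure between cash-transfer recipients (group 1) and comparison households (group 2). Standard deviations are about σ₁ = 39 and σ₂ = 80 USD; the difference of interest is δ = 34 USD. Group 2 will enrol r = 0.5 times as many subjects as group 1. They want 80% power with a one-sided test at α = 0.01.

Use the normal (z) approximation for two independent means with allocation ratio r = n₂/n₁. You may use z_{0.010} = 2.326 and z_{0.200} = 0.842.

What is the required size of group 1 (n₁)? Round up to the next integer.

n₁ = (z_α + z_β)² · (σ₁² + σ₂²/r) / δ²
   = (2.326 + 0.842)² · (39² + 80²/0.5) / 34²
   = 10.0362 · (1521 + 12800) / 1156
   = 10.0362 · 14321 / 1156
   = 124.33
Round up → n₁ = 125; n₂ = r·n₁ = 0.5 × 125 = 63.

n₁ = 125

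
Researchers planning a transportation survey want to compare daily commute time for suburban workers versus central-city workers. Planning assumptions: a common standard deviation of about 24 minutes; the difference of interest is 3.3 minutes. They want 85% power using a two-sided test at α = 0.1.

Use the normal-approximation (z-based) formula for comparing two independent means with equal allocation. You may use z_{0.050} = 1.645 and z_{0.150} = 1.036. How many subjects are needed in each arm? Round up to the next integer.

n = 761 per group

n = (z_{α/2} + z_β)² · (σ₁² + σ₂²) / δ²
  = (1.645 + 1.036)² · (2·24² = 1152) / 3.3²
  = 7.1878 · 1152 / 10.89
  = 760.36
Round up → n = 761 per group.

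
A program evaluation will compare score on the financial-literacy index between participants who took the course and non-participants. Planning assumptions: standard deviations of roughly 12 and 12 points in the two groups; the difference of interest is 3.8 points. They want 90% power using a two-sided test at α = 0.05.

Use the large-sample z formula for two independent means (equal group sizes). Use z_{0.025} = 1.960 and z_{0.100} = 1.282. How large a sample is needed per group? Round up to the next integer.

n = 210 per group

n = (z_{α/2} + z_β)² · (σ₁² + σ₂²) / δ²
  = (1.960 + 1.282)² · (12² + 12² = 288) / 3.8²
  = 10.5106 · 288 / 14.44
  = 209.63
Round up → n = 210 per group.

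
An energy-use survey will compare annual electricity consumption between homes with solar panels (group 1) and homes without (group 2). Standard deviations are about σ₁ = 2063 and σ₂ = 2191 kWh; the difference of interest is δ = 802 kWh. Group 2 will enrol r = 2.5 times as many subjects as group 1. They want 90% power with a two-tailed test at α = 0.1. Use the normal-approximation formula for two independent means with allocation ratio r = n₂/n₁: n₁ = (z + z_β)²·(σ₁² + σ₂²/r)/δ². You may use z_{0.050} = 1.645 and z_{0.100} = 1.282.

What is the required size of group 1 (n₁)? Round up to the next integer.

n₁ = (z_{α/2} + z_β)² · (σ₁² + σ₂²/r) / δ²
   = (1.645 + 1.282)² · (2063² + 2191²/2.5) / 802²
   = 8.5673 · (4255969 + 1920192.4) / 643204
   = 8.5673 · 6176161.4 / 643204
   = 82.27
Round up → n₁ = 83; n₂ = r·n₁ = 2.5 × 83 = 208.

n₁ = 83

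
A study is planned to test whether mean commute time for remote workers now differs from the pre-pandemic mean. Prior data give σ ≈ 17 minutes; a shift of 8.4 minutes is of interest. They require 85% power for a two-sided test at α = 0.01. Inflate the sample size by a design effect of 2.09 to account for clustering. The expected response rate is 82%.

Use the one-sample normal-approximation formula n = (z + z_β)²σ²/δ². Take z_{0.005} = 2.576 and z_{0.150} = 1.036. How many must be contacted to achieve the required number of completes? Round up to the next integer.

n = (z_{α/2} + z_β)² · σ² / δ²
  = (2.576 + 1.036)² · 17² / 8.4²
  = 13.0465 · 289 / 70.56
  = 53.44
Design effect: 2.09 × 53.44 = 111.68.
Adjust for 82% response: 111.68 / 0.82 = 136.20.
Round up → n = 137.

n = 137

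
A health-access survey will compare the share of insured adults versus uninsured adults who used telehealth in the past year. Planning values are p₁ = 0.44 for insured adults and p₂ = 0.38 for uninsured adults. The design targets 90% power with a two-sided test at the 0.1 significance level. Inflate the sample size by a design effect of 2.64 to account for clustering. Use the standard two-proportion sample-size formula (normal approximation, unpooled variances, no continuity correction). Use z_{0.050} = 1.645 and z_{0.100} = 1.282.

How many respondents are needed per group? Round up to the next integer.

n = 3029 per group

n = (z_{α/2} + z_β)² · [p₁(1−p₁) + p₂(1−p₂)] / (p₁ − p₂)²
  = (1.645 + 1.282)² · (0.44·0.56 + 0.38·0.62) / (0.06)²
  = (2.927)² · (0.2464 + 0.2356) / 0.0036
  = 8.5673 · 0.4820 / 0.0036
  = 1147.07
Design effect: 2.64 × 1147.07 = 3028.27.
Round up → n = 3029 per group.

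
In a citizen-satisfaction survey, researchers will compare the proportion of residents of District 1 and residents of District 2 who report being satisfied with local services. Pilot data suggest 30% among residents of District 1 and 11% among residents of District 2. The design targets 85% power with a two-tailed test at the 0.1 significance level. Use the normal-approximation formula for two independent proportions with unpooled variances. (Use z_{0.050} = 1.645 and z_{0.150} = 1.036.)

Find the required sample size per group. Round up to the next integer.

n = 62 per group

n = (z_{α/2} + z_β)² · [p₁(1−p₁) + p₂(1−p₂)] / (p₁ − p₂)²
  = (1.645 + 1.036)² · (0.30·0.70 + 0.11·0.89) / (0.19)²
  = (2.681)² · (0.2100 + 0.0979) / 0.0361
  = 7.1878 · 0.3079 / 0.0361
  = 61.31
Round up → n = 62 per group.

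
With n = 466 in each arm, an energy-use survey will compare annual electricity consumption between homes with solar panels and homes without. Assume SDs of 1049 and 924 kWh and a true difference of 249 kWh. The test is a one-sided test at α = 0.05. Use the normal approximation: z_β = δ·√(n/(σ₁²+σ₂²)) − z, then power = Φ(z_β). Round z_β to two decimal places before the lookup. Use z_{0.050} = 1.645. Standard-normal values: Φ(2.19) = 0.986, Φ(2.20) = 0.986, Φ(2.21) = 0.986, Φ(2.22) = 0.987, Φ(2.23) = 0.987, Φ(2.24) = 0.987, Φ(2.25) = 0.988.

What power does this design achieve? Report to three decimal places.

z_β = δ·√(n/(σ₁²+σ₂²)) − z_α
    = 249 · √(466/1954177) − 1.645
    = 249 · 0.01544 − 1.645
    = 3.8451 − 1.645 = 2.2001 → 2.20
Power = Φ(2.20) = 0.986.

Power ≈ 0.986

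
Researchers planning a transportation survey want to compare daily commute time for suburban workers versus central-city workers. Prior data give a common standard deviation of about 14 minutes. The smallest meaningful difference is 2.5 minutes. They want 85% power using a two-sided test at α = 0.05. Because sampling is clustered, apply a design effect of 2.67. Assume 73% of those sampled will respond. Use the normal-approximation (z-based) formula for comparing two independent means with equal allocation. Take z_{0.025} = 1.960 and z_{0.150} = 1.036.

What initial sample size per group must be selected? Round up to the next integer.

n = 2060 per group

n = (z_{α/2} + z_β)² · (σ₁² + σ₂²) / δ²
  = (1.960 + 1.036)² · (2·14² = 392) / 2.5²
  = 8.9760 · 392 / 6.25
  = 562.98
Design effect: 2.67 × 562.98 = 1503.15.
Adjust for 73% response: 1503.15 / 0.73 = 2059.10.
Round up → n = 2060 per group.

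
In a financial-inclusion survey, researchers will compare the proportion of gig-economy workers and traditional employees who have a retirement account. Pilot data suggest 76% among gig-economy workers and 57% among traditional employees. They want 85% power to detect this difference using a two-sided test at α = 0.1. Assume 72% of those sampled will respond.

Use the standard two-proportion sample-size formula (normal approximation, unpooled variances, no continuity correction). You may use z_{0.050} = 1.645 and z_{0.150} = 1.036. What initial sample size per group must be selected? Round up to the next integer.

n = (z_{α/2} + z_β)² · [p₁(1−p₁) + p₂(1−p₂)] / (p₁ − p₂)²
  = (1.645 + 1.036)² · (0.76·0.24 + 0.57·0.43) / (0.19)²
  = (2.681)² · (0.1824 + 0.2451) / 0.0361
  = 7.1878 · 0.4275 / 0.0361
  = 85.12
Adjust for 72% response: 85.12 / 0.72 = 118.22.
Round up → n = 119 per group.

n = 119 per group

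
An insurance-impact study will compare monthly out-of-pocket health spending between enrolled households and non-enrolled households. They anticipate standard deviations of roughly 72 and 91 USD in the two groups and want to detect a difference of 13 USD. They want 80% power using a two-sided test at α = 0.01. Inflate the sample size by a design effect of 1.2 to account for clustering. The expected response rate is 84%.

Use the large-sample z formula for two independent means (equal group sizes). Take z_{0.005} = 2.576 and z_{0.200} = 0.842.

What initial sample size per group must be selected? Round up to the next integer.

n = 1330 per group

n = (z_{α/2} + z_β)² · (σ₁² + σ₂²) / δ²
  = (2.576 + 0.842)² · (72² + 91² = 13465) / 13²
  = 11.6827 · 13465 / 169
  = 930.82
Design effect: 1.2 × 930.82 = 1116.98.
Adjust for 84% response: 1116.98 / 0.84 = 1329.74.
Round up → n = 1330 per group.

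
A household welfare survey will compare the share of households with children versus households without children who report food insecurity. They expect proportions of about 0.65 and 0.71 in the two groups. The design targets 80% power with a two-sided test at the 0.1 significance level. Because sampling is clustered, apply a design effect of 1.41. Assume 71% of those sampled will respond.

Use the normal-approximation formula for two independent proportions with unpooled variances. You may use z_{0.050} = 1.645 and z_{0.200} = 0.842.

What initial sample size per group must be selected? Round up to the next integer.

n = (z_{α/2} + z_β)² · [p₁(1−p₁) + p₂(1−p₂)] / (p₁ − p₂)²
  = (1.645 + 0.842)² · (0.65·0.35 + 0.71·0.29) / (-0.06)²
  = (2.487)² · (0.2275 + 0.2059) / 0.0036
  = 6.1852 · 0.4334 / 0.0036
  = 744.63
Design effect: 1.41 × 744.63 = 1049.92.
Adjust for 71% response: 1049.92 / 0.71 = 1478.76.
Round up → n = 1479 per group.

n = 1479 per group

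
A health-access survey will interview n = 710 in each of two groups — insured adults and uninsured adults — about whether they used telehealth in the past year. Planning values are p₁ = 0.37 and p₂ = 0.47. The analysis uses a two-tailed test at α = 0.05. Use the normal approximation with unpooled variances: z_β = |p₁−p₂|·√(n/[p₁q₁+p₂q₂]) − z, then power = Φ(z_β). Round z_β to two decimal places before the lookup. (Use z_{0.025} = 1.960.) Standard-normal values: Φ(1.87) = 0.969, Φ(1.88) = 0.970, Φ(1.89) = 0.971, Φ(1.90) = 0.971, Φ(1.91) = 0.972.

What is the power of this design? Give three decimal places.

Power ≈ 0.970

z_β = |p₁−p₂|·√(n/[p₁q₁+p₂q₂]) − z_{α/2}
    = 0.10 · √(710/0.4822) − 1.960
    = 0.10 · 38.3721 − 1.960
    = 3.8372 − 1.960 = 1.8772 → 1.88
Power = Φ(1.88) = 0.970.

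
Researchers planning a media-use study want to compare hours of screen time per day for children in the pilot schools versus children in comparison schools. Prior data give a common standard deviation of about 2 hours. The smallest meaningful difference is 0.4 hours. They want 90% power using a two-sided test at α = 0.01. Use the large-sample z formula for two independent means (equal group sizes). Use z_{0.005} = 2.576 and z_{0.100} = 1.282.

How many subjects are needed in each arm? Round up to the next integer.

n = 745 per group

n = (z_{α/2} + z_β)² · (σ₁² + σ₂²) / δ²
  = (2.576 + 1.282)² · (2·2² = 8) / 0.4²
  = 14.8842 · 8 / 0.16
  = 744.21
Round up → n = 745 per group.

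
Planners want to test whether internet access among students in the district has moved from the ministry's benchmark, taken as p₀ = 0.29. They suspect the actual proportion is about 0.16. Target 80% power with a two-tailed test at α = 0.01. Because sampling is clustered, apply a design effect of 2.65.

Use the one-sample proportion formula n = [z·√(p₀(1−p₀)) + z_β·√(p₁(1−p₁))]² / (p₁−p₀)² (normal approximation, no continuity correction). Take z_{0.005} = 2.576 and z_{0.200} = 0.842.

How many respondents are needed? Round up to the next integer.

n = [z_{α/2}·√(p₀q₀) + z_β·√(p₁q₁)]² / (p₁ − p₀)²
  = [2.576·√(0.29·0.71) + 0.842·√(0.16·0.84)]² / (-0.13)²
  = [2.576·0.4538 + 0.842·0.3666]² / 0.0169
  = [1.4776]² / 0.0169
  = 129.18
Design effect: 2.65 × 129.18 = 342.34.
Round up → n = 343.

n = 343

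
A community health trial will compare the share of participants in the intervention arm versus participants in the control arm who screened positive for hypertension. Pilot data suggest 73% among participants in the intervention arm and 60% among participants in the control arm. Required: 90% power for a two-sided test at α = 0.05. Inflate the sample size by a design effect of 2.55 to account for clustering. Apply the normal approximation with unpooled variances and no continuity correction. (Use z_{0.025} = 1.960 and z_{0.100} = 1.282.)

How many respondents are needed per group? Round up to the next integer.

n = (z_{α/2} + z_β)² · [p₁(1−p₁) + p₂(1−p₂)] / (p₁ − p₂)²
  = (1.960 + 1.282)² · (0.73·0.27 + 0.60·0.40) / (0.13)²
  = (3.242)² · (0.1971 + 0.2400) / 0.0169
  = 10.5106 · 0.4371 / 0.0169
  = 271.84
Design effect: 2.55 × 271.84 = 693.20.
Round up → n = 694 per group.

n = 694 per group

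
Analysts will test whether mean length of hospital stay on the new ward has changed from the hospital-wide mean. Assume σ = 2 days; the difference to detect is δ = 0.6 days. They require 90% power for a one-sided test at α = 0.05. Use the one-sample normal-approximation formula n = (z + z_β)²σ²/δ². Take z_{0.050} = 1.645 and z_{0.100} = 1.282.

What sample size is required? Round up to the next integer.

n = 96

n = (z_α + z_β)² · σ² / δ²
  = (1.645 + 1.282)² · 2² / 0.6²
  = 8.5673 · 4 / 0.36
  = 95.19
Round up → n = 96.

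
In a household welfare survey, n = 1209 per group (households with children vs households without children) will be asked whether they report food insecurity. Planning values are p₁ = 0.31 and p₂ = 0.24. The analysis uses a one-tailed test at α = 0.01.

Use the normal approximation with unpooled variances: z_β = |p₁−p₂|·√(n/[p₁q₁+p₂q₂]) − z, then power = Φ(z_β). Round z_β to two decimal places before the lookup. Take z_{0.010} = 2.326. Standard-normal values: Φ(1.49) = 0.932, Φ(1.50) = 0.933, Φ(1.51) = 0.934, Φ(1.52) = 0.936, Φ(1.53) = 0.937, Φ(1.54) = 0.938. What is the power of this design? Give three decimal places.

Power ≈ 0.938

z_β = |p₁−p₂|·√(n/[p₁q₁+p₂q₂]) − z_α
    = 0.07 · √(1209/0.3963) − 2.326
    = 0.07 · 55.2333 − 2.326
    = 3.8663 − 2.326 = 1.5403 → 1.54
Power = Φ(1.54) = 0.938.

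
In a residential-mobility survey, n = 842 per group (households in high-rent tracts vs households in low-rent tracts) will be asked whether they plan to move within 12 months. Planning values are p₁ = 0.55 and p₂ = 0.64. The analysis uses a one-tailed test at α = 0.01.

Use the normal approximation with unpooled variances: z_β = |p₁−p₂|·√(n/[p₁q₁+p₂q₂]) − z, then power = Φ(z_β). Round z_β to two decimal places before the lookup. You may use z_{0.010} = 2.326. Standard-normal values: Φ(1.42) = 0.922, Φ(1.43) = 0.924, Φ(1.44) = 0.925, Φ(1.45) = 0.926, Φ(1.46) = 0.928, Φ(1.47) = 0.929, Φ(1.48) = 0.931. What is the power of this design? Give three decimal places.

z_β = |p₁−p₂|·√(n/[p₁q₁+p₂q₂]) − z_α
    = 0.09 · √(842/0.4779) − 2.326
    = 0.09 · 41.9747 − 2.326
    = 3.7777 − 2.326 = 1.4517 → 1.45
Power = Φ(1.45) = 0.926.

Power ≈ 0.926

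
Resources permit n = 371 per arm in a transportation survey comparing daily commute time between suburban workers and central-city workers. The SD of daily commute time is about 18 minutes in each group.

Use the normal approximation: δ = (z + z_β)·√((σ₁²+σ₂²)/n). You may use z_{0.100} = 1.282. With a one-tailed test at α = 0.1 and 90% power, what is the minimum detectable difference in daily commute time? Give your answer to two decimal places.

δ = (z_α + z_β) · √((σ₁²+σ₂²)/n)
  = (1.282 + 1.282) · √(648/371)
  = 2.564 · √1.7466
  = 2.564 · 1.3216
  = 3.3886

Minimum detectable difference ≈ 3.39 minutes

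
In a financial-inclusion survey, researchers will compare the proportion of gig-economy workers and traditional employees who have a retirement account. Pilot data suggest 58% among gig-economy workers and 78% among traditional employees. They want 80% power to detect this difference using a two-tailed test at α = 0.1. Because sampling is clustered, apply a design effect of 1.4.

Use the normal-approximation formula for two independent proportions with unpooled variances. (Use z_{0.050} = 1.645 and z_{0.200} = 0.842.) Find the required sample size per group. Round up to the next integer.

n = (z_{α/2} + z_β)² · [p₁(1−p₁) + p₂(1−p₂)] / (p₁ − p₂)²
  = (1.645 + 0.842)² · (0.58·0.42 + 0.78·0.22) / (-0.20)²
  = (2.487)² · (0.2436 + 0.1716) / 0.0400
  = 6.1852 · 0.4152 / 0.0400
  = 64.20
Design effect: 1.4 × 64.20 = 89.88.
Round up → n = 90 per group.

n = 90 per group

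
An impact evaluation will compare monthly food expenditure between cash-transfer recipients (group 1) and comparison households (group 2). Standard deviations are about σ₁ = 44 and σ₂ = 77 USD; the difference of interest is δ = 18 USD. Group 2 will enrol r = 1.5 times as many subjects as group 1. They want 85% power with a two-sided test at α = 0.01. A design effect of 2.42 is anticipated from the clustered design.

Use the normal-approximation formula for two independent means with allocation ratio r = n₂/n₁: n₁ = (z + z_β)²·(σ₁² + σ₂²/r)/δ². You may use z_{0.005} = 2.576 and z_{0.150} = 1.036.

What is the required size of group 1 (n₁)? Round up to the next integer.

n₁ = 574

n₁ = (z_{α/2} + z_β)² · (σ₁² + σ₂²/r) / δ²
   = (2.576 + 1.036)² · (44² + 77²/1.5) / 18²
   = 13.0465 · (1936 + 3952.7) / 324
   = 13.0465 · 5888.7 / 324
   = 237.12
Design effect: 2.42 × 237.12 = 573.83.
Round up → n₁ = 574; n₂ = r·n₁ = 1.5 × 574 = 861.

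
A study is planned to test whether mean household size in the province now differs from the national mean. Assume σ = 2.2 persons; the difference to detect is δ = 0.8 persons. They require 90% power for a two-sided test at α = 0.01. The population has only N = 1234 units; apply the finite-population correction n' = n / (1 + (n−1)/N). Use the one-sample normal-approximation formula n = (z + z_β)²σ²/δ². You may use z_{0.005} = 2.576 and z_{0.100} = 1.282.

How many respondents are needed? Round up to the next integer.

n = (z_{α/2} + z_β)² · σ² / δ²
  = (2.576 + 1.282)² · 2.2² / 0.8²
  = 14.8842 · 4.84 / 0.64
  = 112.56
Finite-population correction (N = 1234): 112.56 / (1 + (112.56 − 1)/1234) = 103.23.
Round up → n = 104.

n = 104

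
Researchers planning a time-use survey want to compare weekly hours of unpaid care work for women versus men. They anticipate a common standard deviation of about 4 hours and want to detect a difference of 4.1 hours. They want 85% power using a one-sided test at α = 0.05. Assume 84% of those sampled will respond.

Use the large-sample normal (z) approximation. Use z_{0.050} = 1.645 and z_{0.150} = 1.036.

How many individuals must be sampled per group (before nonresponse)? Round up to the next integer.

n = (z_α + z_β)² · (σ₁² + σ₂²) / δ²
  = (1.645 + 1.036)² · (2·4² = 32) / 4.1²
  = 7.1878 · 32 / 16.81
  = 13.68
Adjust for 84% response: 13.68 / 0.84 = 16.29.
Round up → n = 17 per group.

n = 17 per group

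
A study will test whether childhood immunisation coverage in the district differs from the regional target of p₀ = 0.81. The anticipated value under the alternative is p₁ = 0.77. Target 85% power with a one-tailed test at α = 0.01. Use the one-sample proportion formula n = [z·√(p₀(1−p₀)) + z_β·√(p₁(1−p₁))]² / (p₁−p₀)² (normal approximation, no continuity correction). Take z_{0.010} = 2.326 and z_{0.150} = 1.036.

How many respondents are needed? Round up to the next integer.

n = 1137

n = [z_α·√(p₀q₀) + z_β·√(p₁q₁)]² / (p₁ − p₀)²
  = [2.326·√(0.81·0.19) + 1.036·√(0.77·0.23)]² / (-0.04)²
  = [2.326·0.3923 + 1.036·0.4208]² / 0.0016
  = [1.3485]² / 0.0016
  = 1136.49
Round up → n = 1137.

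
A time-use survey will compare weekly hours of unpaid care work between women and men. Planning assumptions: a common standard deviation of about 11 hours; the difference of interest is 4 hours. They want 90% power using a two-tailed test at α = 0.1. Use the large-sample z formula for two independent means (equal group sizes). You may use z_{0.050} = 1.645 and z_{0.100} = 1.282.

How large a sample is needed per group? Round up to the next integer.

n = 130 per group

n = (z_{α/2} + z_β)² · (σ₁² + σ₂²) / δ²
  = (1.645 + 1.282)² · (2·11² = 242) / 4²
  = 8.5673 · 242 / 16
  = 129.58
Round up → n = 130 per group.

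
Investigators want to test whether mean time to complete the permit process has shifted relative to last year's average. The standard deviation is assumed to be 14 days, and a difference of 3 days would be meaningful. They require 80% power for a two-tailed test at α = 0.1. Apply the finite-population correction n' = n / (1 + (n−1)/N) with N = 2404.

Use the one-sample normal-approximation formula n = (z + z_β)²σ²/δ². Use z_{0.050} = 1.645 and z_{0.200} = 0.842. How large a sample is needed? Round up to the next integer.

n = (z_{α/2} + z_β)² · σ² / δ²
  = (1.645 + 0.842)² · 14² / 3²
  = 6.1852 · 196 / 9
  = 134.70
Finite-population correction (N = 2404): 134.70 / (1 + (134.70 − 1)/2404) = 127.60.
Round up → n = 128.

n = 128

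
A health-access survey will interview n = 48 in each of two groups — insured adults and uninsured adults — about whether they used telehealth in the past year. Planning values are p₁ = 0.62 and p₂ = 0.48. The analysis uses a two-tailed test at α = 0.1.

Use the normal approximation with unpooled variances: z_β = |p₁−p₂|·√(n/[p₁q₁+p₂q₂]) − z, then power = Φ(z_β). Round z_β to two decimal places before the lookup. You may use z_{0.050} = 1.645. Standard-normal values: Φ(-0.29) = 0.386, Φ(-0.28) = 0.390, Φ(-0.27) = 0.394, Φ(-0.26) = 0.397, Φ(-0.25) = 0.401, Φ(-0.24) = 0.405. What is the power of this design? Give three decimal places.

Power ≈ 0.401

z_β = |p₁−p₂|·√(n/[p₁q₁+p₂q₂]) − z_{α/2}
    = 0.14 · √(48/0.4852) − 1.645
    = 0.14 · 9.9463 − 1.645
    = 1.3925 − 1.645 = -0.2525 → -0.25
Power = Φ(-0.25) = 0.401.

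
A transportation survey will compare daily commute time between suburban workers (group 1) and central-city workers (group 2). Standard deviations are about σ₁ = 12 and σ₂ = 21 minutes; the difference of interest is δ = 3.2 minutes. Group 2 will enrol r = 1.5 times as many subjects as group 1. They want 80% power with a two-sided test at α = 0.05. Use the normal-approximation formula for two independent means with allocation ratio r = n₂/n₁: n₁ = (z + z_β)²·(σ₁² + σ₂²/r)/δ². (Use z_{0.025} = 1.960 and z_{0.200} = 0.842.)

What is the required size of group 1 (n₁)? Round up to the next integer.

n₁ = 336

n₁ = (z_{α/2} + z_β)² · (σ₁² + σ₂²/r) / δ²
   = (1.960 + 0.842)² · (12² + 21²/1.5) / 3.2²
   = 7.8512 · (144 + 294) / 10.24
   = 7.8512 · 438 / 10.24
   = 335.82
Round up → n₁ = 336; n₂ = r·n₁ = 1.5 × 336 = 504.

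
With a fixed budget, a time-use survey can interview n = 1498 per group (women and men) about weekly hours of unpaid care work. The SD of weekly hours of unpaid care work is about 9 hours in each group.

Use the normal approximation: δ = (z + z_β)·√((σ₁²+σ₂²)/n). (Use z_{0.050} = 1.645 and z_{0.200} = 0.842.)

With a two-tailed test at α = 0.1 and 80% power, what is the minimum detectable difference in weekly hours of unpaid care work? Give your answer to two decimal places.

δ = (z_{α/2} + z_β) · √((σ₁²+σ₂²)/n)
  = (1.645 + 0.842) · √(162/1498)
  = 2.487 · √0.10814
  = 2.487 · 0.3289
  = 0.8179

Minimum detectable difference ≈ 0.82 hours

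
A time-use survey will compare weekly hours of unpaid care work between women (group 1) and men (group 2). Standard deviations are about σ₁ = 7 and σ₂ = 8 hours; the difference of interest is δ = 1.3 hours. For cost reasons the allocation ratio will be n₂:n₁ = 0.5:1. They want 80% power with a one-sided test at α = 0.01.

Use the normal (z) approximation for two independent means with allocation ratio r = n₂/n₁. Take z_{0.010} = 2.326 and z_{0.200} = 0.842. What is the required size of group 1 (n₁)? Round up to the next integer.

n₁ = 1052

n₁ = (z_α + z_β)² · (σ₁² + σ₂²/r) / δ²
   = (2.326 + 0.842)² · (7² + 8²/0.5) / 1.3²
   = 10.0362 · (49 + 128) / 1.69
   = 10.0362 · 177 / 1.69
   = 1051.13
Round up → n₁ = 1052; n₂ = r·n₁ = 0.5 × 1052 = 526.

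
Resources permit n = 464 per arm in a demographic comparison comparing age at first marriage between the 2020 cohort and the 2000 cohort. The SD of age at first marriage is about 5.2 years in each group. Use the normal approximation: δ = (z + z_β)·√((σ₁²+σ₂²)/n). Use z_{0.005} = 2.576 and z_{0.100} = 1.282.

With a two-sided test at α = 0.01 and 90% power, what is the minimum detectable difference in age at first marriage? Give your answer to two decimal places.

Minimum detectable difference ≈ 1.32 years

δ = (z_{α/2} + z_β) · √((σ₁²+σ₂²)/n)
  = (2.576 + 1.282) · √(54.08/464)
  = 3.858 · √0.11655
  = 3.858 · 0.3414
  = 1.3171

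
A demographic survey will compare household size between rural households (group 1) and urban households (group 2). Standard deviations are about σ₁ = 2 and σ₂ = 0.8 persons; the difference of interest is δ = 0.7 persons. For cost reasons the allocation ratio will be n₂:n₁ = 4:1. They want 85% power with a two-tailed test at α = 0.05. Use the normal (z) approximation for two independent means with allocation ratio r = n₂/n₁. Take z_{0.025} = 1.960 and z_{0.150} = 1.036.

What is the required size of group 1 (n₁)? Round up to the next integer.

n₁ = 77

n₁ = (z_{α/2} + z_β)² · (σ₁² + σ₂²/r) / δ²
   = (1.960 + 1.036)² · (2² + 0.8²/4) / 0.7²
   = 8.9760 · (4 + 0.16) / 0.49
   = 8.9760 · 4.16 / 0.49
   = 76.20
Round up → n₁ = 77; n₂ = r·n₁ = 4 × 77 = 308.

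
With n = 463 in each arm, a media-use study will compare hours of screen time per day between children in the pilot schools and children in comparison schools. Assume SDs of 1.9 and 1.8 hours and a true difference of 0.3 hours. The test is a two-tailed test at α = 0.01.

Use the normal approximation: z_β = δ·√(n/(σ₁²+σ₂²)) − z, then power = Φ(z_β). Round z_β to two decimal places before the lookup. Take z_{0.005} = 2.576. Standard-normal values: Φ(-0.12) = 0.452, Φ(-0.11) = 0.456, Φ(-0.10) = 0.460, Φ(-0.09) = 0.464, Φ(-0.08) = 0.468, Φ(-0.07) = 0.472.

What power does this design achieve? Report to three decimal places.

Power ≈ 0.456

z_β = δ·√(n/(σ₁²+σ₂²)) − z_{α/2}
    = 0.3 · √(463/6.85) − 2.576
    = 0.3 · 8.22139 − 2.576
    = 2.4664 − 2.576 = -0.1096 → -0.11
Power = Φ(-0.11) = 0.456.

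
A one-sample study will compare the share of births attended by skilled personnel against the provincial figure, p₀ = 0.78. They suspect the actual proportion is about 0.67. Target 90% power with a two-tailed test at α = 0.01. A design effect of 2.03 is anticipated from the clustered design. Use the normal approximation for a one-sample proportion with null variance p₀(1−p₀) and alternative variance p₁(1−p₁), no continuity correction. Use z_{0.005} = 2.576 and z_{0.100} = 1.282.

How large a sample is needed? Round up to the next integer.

n = [z_{α/2}·√(p₀q₀) + z_β·√(p₁q₁)]² / (p₁ − p₀)²
  = [2.576·√(0.78·0.22) + 1.282·√(0.67·0.33)]² / (-0.11)²
  = [2.576·0.4142 + 1.282·0.4702]² / 0.0121
  = [1.6699]² / 0.0121
  = 230.46
Design effect: 2.03 × 230.46 = 467.84.
Round up → n = 468.

n = 468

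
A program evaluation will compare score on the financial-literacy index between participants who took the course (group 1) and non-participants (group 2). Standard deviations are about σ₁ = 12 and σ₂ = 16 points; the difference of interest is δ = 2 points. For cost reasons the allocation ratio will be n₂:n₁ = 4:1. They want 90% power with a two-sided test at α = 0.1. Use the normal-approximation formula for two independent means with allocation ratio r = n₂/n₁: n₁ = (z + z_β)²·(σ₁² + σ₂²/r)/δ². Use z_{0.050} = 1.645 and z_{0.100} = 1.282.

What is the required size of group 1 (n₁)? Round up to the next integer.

n₁ = 446

n₁ = (z_{α/2} + z_β)² · (σ₁² + σ₂²/r) / δ²
   = (1.645 + 1.282)² · (12² + 16²/4) / 2²
   = 8.5673 · (144 + 64) / 4
   = 8.5673 · 208 / 4
   = 445.50
Round up → n₁ = 446; n₂ = r·n₁ = 4 × 446 = 1784.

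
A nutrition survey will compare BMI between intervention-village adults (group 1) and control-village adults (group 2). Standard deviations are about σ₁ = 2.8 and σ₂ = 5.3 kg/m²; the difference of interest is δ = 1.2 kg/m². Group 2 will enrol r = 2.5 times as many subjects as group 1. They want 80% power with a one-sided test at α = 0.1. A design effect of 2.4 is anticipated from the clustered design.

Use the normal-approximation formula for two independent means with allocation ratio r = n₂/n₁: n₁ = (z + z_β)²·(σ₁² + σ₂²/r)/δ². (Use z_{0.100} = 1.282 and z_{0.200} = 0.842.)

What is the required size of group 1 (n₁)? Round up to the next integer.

n₁ = (z_α + z_β)² · (σ₁² + σ₂²/r) / δ²
   = (1.282 + 0.842)² · (2.8² + 5.3²/2.5) / 1.2²
   = 4.5114 · (7.84 + 11.236) / 1.44
   = 4.5114 · 19.076 / 1.44
   = 59.76
Design effect: 2.4 × 59.76 = 143.43.
Round up → n₁ = 144; n₂ = r·n₁ = 2.5 × 144 = 360.

n₁ = 144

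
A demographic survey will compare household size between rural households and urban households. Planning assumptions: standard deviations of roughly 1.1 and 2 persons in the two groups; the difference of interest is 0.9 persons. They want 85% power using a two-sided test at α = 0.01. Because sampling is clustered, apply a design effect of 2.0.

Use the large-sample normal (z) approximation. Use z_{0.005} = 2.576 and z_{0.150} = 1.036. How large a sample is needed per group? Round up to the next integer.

n = 168 per group

n = (z_{α/2} + z_β)² · (σ₁² + σ₂²) / δ²
  = (2.576 + 1.036)² · (1.1² + 2² = 5.21) / 0.9²
  = 13.0465 · 5.21 / 0.81
  = 83.92
Design effect: 2.0 × 83.92 = 167.83.
Round up → n = 168 per group.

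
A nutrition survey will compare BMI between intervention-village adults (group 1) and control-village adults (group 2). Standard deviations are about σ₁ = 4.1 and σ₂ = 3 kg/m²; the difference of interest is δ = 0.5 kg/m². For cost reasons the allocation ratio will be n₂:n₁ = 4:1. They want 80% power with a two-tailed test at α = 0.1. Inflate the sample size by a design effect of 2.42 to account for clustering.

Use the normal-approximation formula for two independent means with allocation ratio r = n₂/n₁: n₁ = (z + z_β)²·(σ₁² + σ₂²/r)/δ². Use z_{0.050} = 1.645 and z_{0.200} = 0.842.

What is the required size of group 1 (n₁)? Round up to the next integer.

n₁ = (z_{α/2} + z_β)² · (σ₁² + σ₂²/r) / δ²
   = (1.645 + 0.842)² · (4.1² + 3²/4) / 0.5²
   = 6.1852 · (16.81 + 2.25) / 0.25
   = 6.1852 · 19.06 / 0.25
   = 471.56
Design effect: 2.42 × 471.56 = 1141.17.
Round up → n₁ = 1142; n₂ = r·n₁ = 4 × 1142 = 4568.

n₁ = 1142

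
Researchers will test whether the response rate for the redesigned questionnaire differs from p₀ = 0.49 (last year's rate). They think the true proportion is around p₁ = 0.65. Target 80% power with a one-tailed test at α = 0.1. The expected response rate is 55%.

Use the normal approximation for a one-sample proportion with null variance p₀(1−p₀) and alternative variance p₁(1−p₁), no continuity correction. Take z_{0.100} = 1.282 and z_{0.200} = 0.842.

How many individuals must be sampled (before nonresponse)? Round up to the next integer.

n = 78

n = [z_α·√(p₀q₀) + z_β·√(p₁q₁)]² / (p₁ − p₀)²
  = [1.282·√(0.49·0.51) + 0.842·√(0.65·0.35)]² / (0.16)²
  = [1.282·0.4999 + 0.842·0.4770]² / 0.0256
  = [1.0425]² / 0.0256
  = 42.45
Adjust for 55% response: 42.45 / 0.55 = 77.19.
Round up → n = 78.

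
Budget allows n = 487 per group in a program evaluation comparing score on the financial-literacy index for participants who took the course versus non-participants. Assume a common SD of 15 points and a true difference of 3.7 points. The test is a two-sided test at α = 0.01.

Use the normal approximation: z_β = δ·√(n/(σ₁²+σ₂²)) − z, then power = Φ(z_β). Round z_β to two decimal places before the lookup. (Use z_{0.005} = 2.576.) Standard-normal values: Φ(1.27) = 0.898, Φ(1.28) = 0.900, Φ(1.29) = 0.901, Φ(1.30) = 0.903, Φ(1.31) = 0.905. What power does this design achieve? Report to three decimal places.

z_β = δ·√(n/(σ₁²+σ₂²)) − z_{α/2}
    = 3.7 · √(487/450) − 2.576
    = 3.7 · 1.04030 − 2.576
    = 3.8491 − 2.576 = 1.2731 → 1.27
Power = Φ(1.27) = 0.898.

Power ≈ 0.898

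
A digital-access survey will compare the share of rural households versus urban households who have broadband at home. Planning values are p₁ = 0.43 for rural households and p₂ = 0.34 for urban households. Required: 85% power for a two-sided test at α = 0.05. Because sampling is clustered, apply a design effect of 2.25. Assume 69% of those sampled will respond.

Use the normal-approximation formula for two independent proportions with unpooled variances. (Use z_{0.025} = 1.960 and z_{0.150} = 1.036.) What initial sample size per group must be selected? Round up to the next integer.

n = 1697 per group

n = (z_{α/2} + z_β)² · [p₁(1−p₁) + p₂(1−p₂)] / (p₁ − p₂)²
  = (1.960 + 1.036)² · (0.43·0.57 + 0.34·0.66) / (0.09)²
  = (2.996)² · (0.2451 + 0.2244) / 0.0081
  = 8.9760 · 0.4695 / 0.0081
  = 520.28
Design effect: 2.25 × 520.28 = 1170.62.
Adjust for 69% response: 1170.62 / 0.69 = 1696.55.
Round up → n = 1697 per group.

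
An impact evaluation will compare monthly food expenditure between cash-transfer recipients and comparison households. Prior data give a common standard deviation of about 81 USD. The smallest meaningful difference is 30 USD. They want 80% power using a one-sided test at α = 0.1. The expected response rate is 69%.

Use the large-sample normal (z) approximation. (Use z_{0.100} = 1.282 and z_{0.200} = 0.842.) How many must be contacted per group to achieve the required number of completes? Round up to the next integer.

n = (z_α + z_β)² · (σ₁² + σ₂²) / δ²
  = (1.282 + 0.842)² · (2·81² = 13122) / 30²
  = 4.5114 · 13122 / 900
  = 65.78
Adjust for 69% response: 65.78 / 0.69 = 95.33.
Round up → n = 96 per group.

n = 96 per group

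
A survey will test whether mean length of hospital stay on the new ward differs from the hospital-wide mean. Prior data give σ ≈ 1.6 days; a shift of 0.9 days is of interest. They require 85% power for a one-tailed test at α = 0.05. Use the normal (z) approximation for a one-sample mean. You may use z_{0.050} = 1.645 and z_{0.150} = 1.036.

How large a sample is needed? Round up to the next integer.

n = 23

n = (z_α + z_β)² · σ² / δ²
  = (1.645 + 1.036)² · 1.6² / 0.9²
  = 7.1878 · 2.56 / 0.81
  = 22.72
Round up → n = 23.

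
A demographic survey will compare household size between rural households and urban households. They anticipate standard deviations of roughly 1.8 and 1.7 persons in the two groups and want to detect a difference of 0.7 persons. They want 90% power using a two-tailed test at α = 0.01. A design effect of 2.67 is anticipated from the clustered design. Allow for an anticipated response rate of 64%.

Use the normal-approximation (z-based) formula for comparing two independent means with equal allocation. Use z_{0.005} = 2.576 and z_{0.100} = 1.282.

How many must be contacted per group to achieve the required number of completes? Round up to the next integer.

n = (z_{α/2} + z_β)² · (σ₁² + σ₂²) / δ²
  = (2.576 + 1.282)² · (1.8² + 1.7² = 6.13) / 0.7²
  = 14.8842 · 6.13 / 0.49
  = 186.20
Design effect: 2.67 × 186.20 = 497.16.
Adjust for 64% response: 497.16 / 0.64 = 776.82.
Round up → n = 777 per group.

n = 777 per group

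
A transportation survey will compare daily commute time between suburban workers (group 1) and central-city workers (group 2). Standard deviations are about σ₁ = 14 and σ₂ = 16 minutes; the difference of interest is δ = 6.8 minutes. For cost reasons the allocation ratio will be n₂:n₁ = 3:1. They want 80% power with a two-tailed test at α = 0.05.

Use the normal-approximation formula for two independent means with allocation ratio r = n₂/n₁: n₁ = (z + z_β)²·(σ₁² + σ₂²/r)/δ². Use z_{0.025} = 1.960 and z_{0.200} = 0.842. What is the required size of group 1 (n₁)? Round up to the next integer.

n₁ = (z_{α/2} + z_β)² · (σ₁² + σ₂²/r) / δ²
   = (1.960 + 0.842)² · (14² + 16²/3) / 6.8²
   = 7.8512 · (196 + 85.3333) / 46.24
   = 7.8512 · 281.3333 / 46.24
   = 47.77
Round up → n₁ = 48; n₂ = r·n₁ = 3 × 48 = 144.

n₁ = 48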